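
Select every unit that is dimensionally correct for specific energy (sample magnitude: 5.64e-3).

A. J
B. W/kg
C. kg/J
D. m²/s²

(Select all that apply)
D

specific energy has SI base units: m^2 / s^2

Checking each option against m^2 / s^2:
  A. J: ✗ does not match
  B. W/kg: ✗ does not match
  C. kg/J: ✗ does not match
  D. m²/s²: ✓ matches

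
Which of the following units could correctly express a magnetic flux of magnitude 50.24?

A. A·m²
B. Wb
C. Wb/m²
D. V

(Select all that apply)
B

magnetic flux has SI base units: kg * m^2 / (A * s^2)

Checking each option against kg * m^2 / (A * s^2):
  A. A·m²: ✗ does not match
  B. Wb: ✓ matches
  C. Wb/m²: ✗ does not match
  D. V: ✗ does not match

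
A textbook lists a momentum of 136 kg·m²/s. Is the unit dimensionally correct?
No

momentum has SI base units: kg * m / s
kg·m²/s does NOT reduce to kg * m / s; a valid unit for momentum would be e.g. kg·m/s.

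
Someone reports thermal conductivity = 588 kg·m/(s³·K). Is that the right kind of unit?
Yes

thermal conductivity has SI base units: kg * m / (s^3 * K)
kg·m/(s³·K) reduces to the same SI base units, so it is a valid unit for thermal conductivity.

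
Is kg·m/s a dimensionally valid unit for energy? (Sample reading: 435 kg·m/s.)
No

energy has SI base units: kg * m^2 / s^2
kg·m/s does NOT reduce to kg * m^2 / s^2; a valid unit for energy would be e.g. J.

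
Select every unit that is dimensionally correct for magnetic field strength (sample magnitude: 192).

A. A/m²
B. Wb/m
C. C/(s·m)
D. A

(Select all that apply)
C

magnetic field strength has SI base units: A / m

Checking each option against A / m:
  A. A/m²: ✗ does not match
  B. Wb/m: ✗ does not match
  C. C/(s·m): ✓ matches
  D. A: ✗ does not match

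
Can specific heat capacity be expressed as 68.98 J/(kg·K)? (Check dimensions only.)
Yes

specific heat capacity has SI base units: m^2 / (s^2 * K)
J/(kg·K) reduces to the same SI base units, so it is a valid unit for specific heat capacity.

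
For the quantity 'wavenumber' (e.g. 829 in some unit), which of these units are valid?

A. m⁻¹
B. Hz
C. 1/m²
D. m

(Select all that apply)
A

wavenumber has SI base units: 1 / m

Checking each option against 1 / m:
  A. m⁻¹: ✓ matches
  B. Hz: ✗ does not match
  C. 1/m²: ✗ does not match
  D. m: ✗ does not match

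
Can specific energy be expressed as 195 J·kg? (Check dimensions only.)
No

specific energy has SI base units: m^2 / s^2
J·kg does NOT reduce to m^2 / s^2; a valid unit for specific energy would be e.g. J/kg.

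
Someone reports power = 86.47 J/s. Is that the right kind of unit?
Yes

power has SI base units: kg * m^2 / s^3
J/s reduces to the same SI base units, so it is a valid unit for power.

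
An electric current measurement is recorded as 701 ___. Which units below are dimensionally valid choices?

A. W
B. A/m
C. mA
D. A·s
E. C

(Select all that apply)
C

electric current has SI base units: A

Checking each option against A:
  A. W: ✗ does not match
  B. A/m: ✗ does not match
  C. mA: ✓ matches
  D. A·s: ✗ does not match
  E. C: ✗ does not match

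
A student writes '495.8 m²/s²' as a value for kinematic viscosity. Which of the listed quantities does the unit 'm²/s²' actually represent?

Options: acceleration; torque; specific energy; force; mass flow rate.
specific energy

kinematic viscosity should have units dimensionally equivalent to m^2 / s (e.g. m²/s).
The given unit 'm²/s²' reduces to m^2 / s^2. Of the listed options, that is the dimensionality of specific energy.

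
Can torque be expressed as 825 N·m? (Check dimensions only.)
Yes

torque has SI base units: kg * m^2 / s^2
N·m reduces to the same SI base units, so it is a valid unit for torque.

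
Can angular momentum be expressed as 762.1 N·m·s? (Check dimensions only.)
Yes

angular momentum has SI base units: kg * m^2 / s
N·m·s reduces to the same SI base units, so it is a valid unit for angular momentum.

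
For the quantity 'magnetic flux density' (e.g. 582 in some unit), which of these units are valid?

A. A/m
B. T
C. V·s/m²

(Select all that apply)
B, C

magnetic flux density has SI base units: kg / (A * s^2)

Checking each option against kg / (A * s^2):
  A. A/m: ✗ does not match
  B. T: ✓ matches
  C. V·s/m²: ✓ matches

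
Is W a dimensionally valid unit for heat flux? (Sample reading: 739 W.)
No

heat flux has SI base units: kg / s^3
W does NOT reduce to kg / s^3; a valid unit for heat flux would be e.g. W/m².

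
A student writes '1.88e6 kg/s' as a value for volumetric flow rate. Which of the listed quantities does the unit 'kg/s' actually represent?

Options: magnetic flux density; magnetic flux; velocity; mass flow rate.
mass flow rate

volumetric flow rate should have units dimensionally equivalent to m^3 / s (e.g. m³/s).
The given unit 'kg/s' reduces to kg / s. Of the listed options, that is the dimensionality of mass flow rate.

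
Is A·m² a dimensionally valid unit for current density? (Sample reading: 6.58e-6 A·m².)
No

current density has SI base units: A / m^2
A·m² does NOT reduce to A / m^2; a valid unit for current density would be e.g. A/m².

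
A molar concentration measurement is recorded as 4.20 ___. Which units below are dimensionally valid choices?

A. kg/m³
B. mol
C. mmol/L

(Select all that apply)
C

molar concentration has SI base units: mol / m^3

Checking each option against mol / m^3:
  A. kg/m³: ✗ does not match
  B. mol: ✗ does not match
  C. mmol/L: ✓ matches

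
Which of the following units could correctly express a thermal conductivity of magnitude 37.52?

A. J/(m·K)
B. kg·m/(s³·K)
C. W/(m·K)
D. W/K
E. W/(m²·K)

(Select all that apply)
B, C

thermal conductivity has SI base units: kg * m / (s^3 * K)

Checking each option against kg * m / (s^3 * K):
  A. J/(m·K): ✗ does not match
  B. kg·m/(s³·K): ✓ matches
  C. W/(m·K): ✓ matches
  D. W/K: ✗ does not match
  E. W/(m²·K): ✗ does not match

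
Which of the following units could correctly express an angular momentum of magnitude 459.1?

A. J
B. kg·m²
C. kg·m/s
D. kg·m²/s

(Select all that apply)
D

angular momentum has SI base units: kg * m^2 / s

Checking each option against kg * m^2 / s:
  A. J: ✗ does not match
  B. kg·m²: ✗ does not match
  C. kg·m/s: ✗ does not match
  D. kg·m²/s: ✓ matches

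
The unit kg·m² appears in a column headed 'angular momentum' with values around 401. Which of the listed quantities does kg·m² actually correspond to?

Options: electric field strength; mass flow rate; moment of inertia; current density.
moment of inertia

angular momentum should have units dimensionally equivalent to kg * m^2 / s (e.g. kg·m²/s).
The given unit 'kg·m²' reduces to kg * m^2. Of the listed options, that is the dimensionality of moment of inertia.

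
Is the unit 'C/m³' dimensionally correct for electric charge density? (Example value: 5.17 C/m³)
Yes

electric charge density has SI base units: A * s / m^3
C/m³ reduces to the same SI base units, so it is a valid unit for electric charge density.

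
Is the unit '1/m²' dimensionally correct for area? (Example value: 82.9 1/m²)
No

area has SI base units: m^2
1/m² does NOT reduce to m^2; a valid unit for area would be e.g. m².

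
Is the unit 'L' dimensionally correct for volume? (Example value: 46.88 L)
Yes

volume has SI base units: m^3
L reduces to the same SI base units, so it is a valid unit for volume.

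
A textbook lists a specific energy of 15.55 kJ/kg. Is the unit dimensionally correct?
Yes

specific energy has SI base units: m^2 / s^2
kJ/kg reduces to the same SI base units, so it is a valid unit for specific energy.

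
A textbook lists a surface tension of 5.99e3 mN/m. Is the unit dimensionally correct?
Yes

surface tension has SI base units: kg / s^2
mN/m reduces to the same SI base units, so it is a valid unit for surface tension.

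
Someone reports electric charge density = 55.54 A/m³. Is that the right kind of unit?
No

electric charge density has SI base units: A * s / m^3
A/m³ does NOT reduce to A * s / m^3; a valid unit for electric charge density would be e.g. C/m³.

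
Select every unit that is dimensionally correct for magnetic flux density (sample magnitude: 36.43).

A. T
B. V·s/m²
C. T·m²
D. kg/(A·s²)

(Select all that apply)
A, B, D

magnetic flux density has SI base units: kg / (A * s^2)

Checking each option against kg / (A * s^2):
  A. T: ✓ matches
  B. V·s/m²: ✓ matches
  C. T·m²: ✗ does not match
  D. kg/(A·s²): ✓ matches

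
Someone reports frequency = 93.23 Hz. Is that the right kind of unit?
Yes

frequency has SI base units: 1 / s
Hz reduces to the same SI base units, so it is a valid unit for frequency.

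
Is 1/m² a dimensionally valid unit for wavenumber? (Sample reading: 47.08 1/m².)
No

wavenumber has SI base units: 1 / m
1/m² does NOT reduce to 1 / m; a valid unit for wavenumber would be e.g. 1/m.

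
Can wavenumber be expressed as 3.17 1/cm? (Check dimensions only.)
Yes

wavenumber has SI base units: 1 / m
1/cm reduces to the same SI base units, so it is a valid unit for wavenumber.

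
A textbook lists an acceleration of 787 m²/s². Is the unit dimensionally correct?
No

acceleration has SI base units: m / s^2
m²/s² does NOT reduce to m / s^2; a valid unit for acceleration would be e.g. m/s².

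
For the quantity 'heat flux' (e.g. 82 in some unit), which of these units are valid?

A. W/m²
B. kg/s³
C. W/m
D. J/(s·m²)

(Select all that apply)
A, B, D

heat flux has SI base units: kg / s^3

Checking each option against kg / s^3:
  A. W/m²: ✓ matches
  B. kg/s³: ✓ matches
  C. W/m: ✗ does not match
  D. J/(s·m²): ✓ matches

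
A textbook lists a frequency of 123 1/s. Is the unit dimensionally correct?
Yes

frequency has SI base units: 1 / s
1/s reduces to the same SI base units, so it is a valid unit for frequency.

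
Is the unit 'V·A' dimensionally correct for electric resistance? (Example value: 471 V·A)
No

electric resistance has SI base units: kg * m^2 / (A^2 * s^3)
V·A does NOT reduce to kg * m^2 / (A^2 * s^3); a valid unit for electric resistance would be e.g. Ω.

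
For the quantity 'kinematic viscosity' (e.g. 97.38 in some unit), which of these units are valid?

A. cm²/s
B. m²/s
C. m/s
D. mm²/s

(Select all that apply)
A, B, D

kinematic viscosity has SI base units: m^2 / s

Checking each option against m^2 / s:
  A. cm²/s: ✓ matches
  B. m²/s: ✓ matches
  C. m/s: ✗ does not match
  D. mm²/s: ✓ matches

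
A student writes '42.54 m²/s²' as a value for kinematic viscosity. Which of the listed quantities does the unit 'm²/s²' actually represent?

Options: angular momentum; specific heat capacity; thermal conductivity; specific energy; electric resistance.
specific energy

kinematic viscosity should have units dimensionally equivalent to m^2 / s (e.g. m²/s).
The given unit 'm²/s²' reduces to m^2 / s^2. Of the listed options, that is the dimensionality of specific energy.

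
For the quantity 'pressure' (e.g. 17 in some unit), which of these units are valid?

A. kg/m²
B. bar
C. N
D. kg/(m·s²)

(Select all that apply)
B, D

pressure has SI base units: kg / (m * s^2)

Checking each option against kg / (m * s^2):
  A. kg/m²: ✗ does not match
  B. bar: ✓ matches
  C. N: ✗ does not match
  D. kg/(m·s²): ✓ matches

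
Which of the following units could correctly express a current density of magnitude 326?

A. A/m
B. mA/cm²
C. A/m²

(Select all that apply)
B, C

current density has SI base units: A / m^2

Checking each option against A / m^2:
  A. A/m: ✗ does not match
  B. mA/cm²: ✓ matches
  C. A/m²: ✓ matches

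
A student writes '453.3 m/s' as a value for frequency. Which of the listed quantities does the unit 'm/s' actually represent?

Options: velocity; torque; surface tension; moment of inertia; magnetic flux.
velocity

frequency should have units dimensionally equivalent to 1 / s (e.g. Hz).
The given unit 'm/s' reduces to m / s. Of the listed options, that is the dimensionality of velocity.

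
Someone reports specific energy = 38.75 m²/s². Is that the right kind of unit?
Yes

specific energy has SI base units: m^2 / s^2
m²/s² reduces to the same SI base units, so it is a valid unit for specific energy.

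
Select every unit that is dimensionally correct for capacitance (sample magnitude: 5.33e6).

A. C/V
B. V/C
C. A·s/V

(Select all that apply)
A, C

capacitance has SI base units: A^2 * s^4 / (kg * m^2)

Checking each option against A^2 * s^4 / (kg * m^2):
  A. C/V: ✓ matches
  B. V/C: ✗ does not match
  C. A·s/V: ✓ matches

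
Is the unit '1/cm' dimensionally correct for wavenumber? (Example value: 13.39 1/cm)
Yes

wavenumber has SI base units: 1 / m
1/cm reduces to the same SI base units, so it is a valid unit for wavenumber.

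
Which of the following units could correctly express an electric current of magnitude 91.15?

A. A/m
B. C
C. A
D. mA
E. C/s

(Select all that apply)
C, D, E

electric current has SI base units: A

Checking each option against A:
  A. A/m: ✗ does not match
  B. C: ✗ does not match
  C. A: ✓ matches
  D. mA: ✓ matches
  E. C/s: ✓ matches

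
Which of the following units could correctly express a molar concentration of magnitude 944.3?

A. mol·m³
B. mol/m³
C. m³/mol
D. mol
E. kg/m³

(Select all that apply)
B

molar concentration has SI base units: mol / m^3

Checking each option against mol / m^3:
  A. mol·m³: ✗ does not match
  B. mol/m³: ✓ matches
  C. m³/mol: ✗ does not match
  D. mol: ✗ does not match
  E. kg/m³: ✗ does not match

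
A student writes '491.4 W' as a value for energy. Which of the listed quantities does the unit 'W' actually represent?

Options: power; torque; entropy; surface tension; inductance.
power

energy should have units dimensionally equivalent to kg * m^2 / s^2 (e.g. J).
The given unit 'W' reduces to kg * m^2 / s^3. Of the listed options, that is the dimensionality of power.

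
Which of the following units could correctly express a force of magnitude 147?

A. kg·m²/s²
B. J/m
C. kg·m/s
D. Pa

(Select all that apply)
B

force has SI base units: kg * m / s^2

Checking each option against kg * m / s^2:
  A. kg·m²/s²: ✗ does not match
  B. J/m: ✓ matches
  C. kg·m/s: ✗ does not match
  D. Pa: ✗ does not match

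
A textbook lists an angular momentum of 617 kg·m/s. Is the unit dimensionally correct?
No

angular momentum has SI base units: kg * m^2 / s
kg·m/s does NOT reduce to kg * m^2 / s; a valid unit for angular momentum would be e.g. kg·m²/s.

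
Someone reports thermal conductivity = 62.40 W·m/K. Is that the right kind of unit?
No

thermal conductivity has SI base units: kg * m / (s^3 * K)
W·m/K does NOT reduce to kg * m / (s^3 * K); a valid unit for thermal conductivity would be e.g. W/(m·K).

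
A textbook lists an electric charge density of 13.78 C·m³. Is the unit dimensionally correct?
No

electric charge density has SI base units: A * s / m^3
C·m³ does NOT reduce to A * s / m^3; a valid unit for electric charge density would be e.g. C/m³.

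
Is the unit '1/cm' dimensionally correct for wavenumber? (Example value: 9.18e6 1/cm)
Yes

wavenumber has SI base units: 1 / m
1/cm reduces to the same SI base units, so it is a valid unit for wavenumber.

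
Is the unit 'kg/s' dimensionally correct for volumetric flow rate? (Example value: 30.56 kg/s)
No

volumetric flow rate has SI base units: m^3 / s
kg/s does NOT reduce to m^3 / s; a valid unit for volumetric flow rate would be e.g. m³/s.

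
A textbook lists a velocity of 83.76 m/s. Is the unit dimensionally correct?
Yes

velocity has SI base units: m / s
m/s reduces to the same SI base units, so it is a valid unit for velocity.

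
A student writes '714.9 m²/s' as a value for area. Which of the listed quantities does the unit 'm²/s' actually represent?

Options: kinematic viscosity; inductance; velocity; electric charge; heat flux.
kinematic viscosity

area should have units dimensionally equivalent to m^2 (e.g. m²).
The given unit 'm²/s' reduces to m^2 / s. Of the listed options, that is the dimensionality of kinematic viscosity.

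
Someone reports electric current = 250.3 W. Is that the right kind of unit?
No

electric current has SI base units: A
W does NOT reduce to A; a valid unit for electric current would be e.g. A.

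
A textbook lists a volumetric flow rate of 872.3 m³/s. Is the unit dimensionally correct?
Yes

volumetric flow rate has SI base units: m^3 / s
m³/s reduces to the same SI base units, so it is a valid unit for volumetric flow rate.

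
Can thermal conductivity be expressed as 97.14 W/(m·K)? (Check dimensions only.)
Yes

thermal conductivity has SI base units: kg * m / (s^3 * K)
W/(m·K) reduces to the same SI base units, so it is a valid unit for thermal conductivity.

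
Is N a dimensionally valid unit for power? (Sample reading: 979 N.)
No

power has SI base units: kg * m^2 / s^3
N does NOT reduce to kg * m^2 / s^3; a valid unit for power would be e.g. W.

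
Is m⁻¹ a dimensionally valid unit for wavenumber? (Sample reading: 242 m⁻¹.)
Yes

wavenumber has SI base units: 1 / m
m⁻¹ reduces to the same SI base units, so it is a valid unit for wavenumber.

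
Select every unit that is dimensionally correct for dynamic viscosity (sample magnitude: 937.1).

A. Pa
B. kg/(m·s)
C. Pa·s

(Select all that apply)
B, C

dynamic viscosity has SI base units: kg / (m * s)

Checking each option against kg / (m * s):
  A. Pa: ✗ does not match
  B. kg/(m·s): ✓ matches
  C. Pa·s: ✓ matches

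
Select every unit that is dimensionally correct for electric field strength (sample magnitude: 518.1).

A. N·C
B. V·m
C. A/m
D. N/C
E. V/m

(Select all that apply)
D, E

electric field strength has SI base units: kg * m / (A * s^3)

Checking each option against kg * m / (A * s^3):
  A. N·C: ✗ does not match
  B. V·m: ✗ does not match
  C. A/m: ✗ does not match
  D. N/C: ✓ matches
  E. V/m: ✓ matches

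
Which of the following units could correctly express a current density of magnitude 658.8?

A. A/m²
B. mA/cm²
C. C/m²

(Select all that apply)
A, B

current density has SI base units: A / m^2

Checking each option against A / m^2:
  A. A/m²: ✓ matches
  B. mA/cm²: ✓ matches
  C. C/m²: ✗ does not match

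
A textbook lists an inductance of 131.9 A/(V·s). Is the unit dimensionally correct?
No

inductance has SI base units: kg * m^2 / (A^2 * s^2)
A/(V·s) does NOT reduce to kg * m^2 / (A^2 * s^2); a valid unit for inductance would be e.g. H.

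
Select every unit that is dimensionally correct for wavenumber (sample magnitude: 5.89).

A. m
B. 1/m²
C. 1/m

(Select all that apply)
C

wavenumber has SI base units: 1 / m

Checking each option against 1 / m:
  A. m: ✗ does not match
  B. 1/m²: ✗ does not match
  C. 1/m: ✓ matches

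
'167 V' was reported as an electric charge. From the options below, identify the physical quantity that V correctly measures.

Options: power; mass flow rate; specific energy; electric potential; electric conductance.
electric potential

electric charge should have units dimensionally equivalent to A * s (e.g. C).
The given unit 'V' reduces to kg * m^2 / (A * s^3). Of the listed options, that is the dimensionality of electric potential.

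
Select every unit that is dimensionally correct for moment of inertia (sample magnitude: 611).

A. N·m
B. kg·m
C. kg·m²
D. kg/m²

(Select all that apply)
C

moment of inertia has SI base units: kg * m^2

Checking each option against kg * m^2:
  A. N·m: ✗ does not match
  B. kg·m: ✗ does not match
  C. kg·m²: ✓ matches
  D. kg/m²: ✗ does not match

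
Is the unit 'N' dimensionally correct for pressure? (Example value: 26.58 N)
No

pressure has SI base units: kg / (m * s^2)
N does NOT reduce to kg / (m * s^2); a valid unit for pressure would be e.g. Pa.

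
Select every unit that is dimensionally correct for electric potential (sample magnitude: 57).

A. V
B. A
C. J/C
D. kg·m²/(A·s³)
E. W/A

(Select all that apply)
A, C, D, E

electric potential has SI base units: kg * m^2 / (A * s^3)

Checking each option against kg * m^2 / (A * s^3):
  A. V: ✓ matches
  B. A: ✗ does not match
  C. J/C: ✓ matches
  D. kg·m²/(A·s³): ✓ matches
  E. W/A: ✓ matches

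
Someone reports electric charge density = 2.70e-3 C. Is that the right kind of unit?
No

electric charge density has SI base units: A * s / m^3
C does NOT reduce to A * s / m^3; a valid unit for electric charge density would be e.g. C/m³.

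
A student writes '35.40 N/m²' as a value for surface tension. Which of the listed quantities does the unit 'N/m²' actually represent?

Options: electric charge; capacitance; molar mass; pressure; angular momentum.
pressure

surface tension should have units dimensionally equivalent to kg / s^2 (e.g. N/m).
The given unit 'N/m²' reduces to kg / (m * s^2). Of the listed options, that is the dimensionality of pressure.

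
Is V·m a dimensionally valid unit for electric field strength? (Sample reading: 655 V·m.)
No

electric field strength has SI base units: kg * m / (A * s^3)
V·m does NOT reduce to kg * m / (A * s^3); a valid unit for electric field strength would be e.g. V/m.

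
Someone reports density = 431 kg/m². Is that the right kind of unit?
No

density has SI base units: kg / m^3
kg/m² does NOT reduce to kg / m^3; a valid unit for density would be e.g. kg/m³.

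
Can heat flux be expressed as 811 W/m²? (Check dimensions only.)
Yes

heat flux has SI base units: kg / s^3
W/m² reduces to the same SI base units, so it is a valid unit for heat flux.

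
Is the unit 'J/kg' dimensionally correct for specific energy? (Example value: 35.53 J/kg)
Yes

specific energy has SI base units: m^2 / s^2
J/kg reduces to the same SI base units, so it is a valid unit for specific energy.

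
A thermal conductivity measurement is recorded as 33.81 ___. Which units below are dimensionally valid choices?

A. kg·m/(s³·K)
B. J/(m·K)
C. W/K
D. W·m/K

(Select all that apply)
A

thermal conductivity has SI base units: kg * m / (s^3 * K)

Checking each option against kg * m / (s^3 * K):
  A. kg·m/(s³·K): ✓ matches
  B. J/(m·K): ✗ does not match
  C. W/K: ✗ does not match
  D. W·m/K: ✗ does not match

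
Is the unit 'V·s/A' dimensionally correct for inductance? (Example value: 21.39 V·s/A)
Yes

inductance has SI base units: kg * m^2 / (A^2 * s^2)
V·s/A reduces to the same SI base units, so it is a valid unit for inductance.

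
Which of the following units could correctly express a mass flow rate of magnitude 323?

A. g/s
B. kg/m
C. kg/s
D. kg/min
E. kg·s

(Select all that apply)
A, C, D

mass flow rate has SI base units: kg / s

Checking each option against kg / s:
  A. g/s: ✓ matches
  B. kg/m: ✗ does not match
  C. kg/s: ✓ matches
  D. kg/min: ✓ matches
  E. kg·s: ✗ does not match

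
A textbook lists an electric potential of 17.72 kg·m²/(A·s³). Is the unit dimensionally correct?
Yes

electric potential has SI base units: kg * m^2 / (A * s^3)
kg·m²/(A·s³) reduces to the same SI base units, so it is a valid unit for electric potential.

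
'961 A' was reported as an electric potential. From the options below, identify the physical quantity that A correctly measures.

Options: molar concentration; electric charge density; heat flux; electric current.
electric current

electric potential should have units dimensionally equivalent to kg * m^2 / (A * s^3) (e.g. V).
The given unit 'A' reduces to A. Of the listed options, that is the dimensionality of electric current.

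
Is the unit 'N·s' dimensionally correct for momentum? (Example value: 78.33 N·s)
Yes

momentum has SI base units: kg * m / s
N·s reduces to the same SI base units, so it is a valid unit for momentum.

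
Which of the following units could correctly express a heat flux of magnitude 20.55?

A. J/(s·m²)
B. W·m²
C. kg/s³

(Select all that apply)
A, C

heat flux has SI base units: kg / s^3

Checking each option against kg / s^3:
  A. J/(s·m²): ✓ matches
  B. W·m²: ✗ does not match
  C. kg/s³: ✓ matches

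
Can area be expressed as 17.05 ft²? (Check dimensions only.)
Yes

area has SI base units: m^2
ft² reduces to the same SI base units, so it is a valid unit for area.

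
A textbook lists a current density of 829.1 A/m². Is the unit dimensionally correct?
Yes

current density has SI base units: A / m^2
A/m² reduces to the same SI base units, so it is a valid unit for current density.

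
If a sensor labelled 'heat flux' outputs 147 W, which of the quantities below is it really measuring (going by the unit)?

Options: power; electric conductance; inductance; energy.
power

heat flux should have units dimensionally equivalent to kg / s^3 (e.g. W/m²).
The given unit 'W' reduces to kg * m^2 / s^3. Of the listed options, that is the dimensionality of power.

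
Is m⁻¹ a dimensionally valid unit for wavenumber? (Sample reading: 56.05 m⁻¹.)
Yes

wavenumber has SI base units: 1 / m
m⁻¹ reduces to the same SI base units, so it is a valid unit for wavenumber.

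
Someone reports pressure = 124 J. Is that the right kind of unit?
No

pressure has SI base units: kg / (m * s^2)
J does NOT reduce to kg / (m * s^2); a valid unit for pressure would be e.g. Pa.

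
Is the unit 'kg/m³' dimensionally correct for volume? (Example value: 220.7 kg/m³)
No

volume has SI base units: m^3
kg/m³ does NOT reduce to m^3; a valid unit for volume would be e.g. m³.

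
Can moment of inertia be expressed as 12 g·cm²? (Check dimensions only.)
Yes

moment of inertia has SI base units: kg * m^2
g·cm² reduces to the same SI base units, so it is a valid unit for moment of inertia.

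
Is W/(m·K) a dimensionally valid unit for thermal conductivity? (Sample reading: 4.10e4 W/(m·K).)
Yes

thermal conductivity has SI base units: kg * m / (s^3 * K)
W/(m·K) reduces to the same SI base units, so it is a valid unit for thermal conductivity.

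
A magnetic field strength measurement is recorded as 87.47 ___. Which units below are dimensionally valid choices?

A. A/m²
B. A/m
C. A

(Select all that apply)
B

magnetic field strength has SI base units: A / m

Checking each option against A / m:
  A. A/m²: ✗ does not match
  B. A/m: ✓ matches
  C. A: ✗ does not match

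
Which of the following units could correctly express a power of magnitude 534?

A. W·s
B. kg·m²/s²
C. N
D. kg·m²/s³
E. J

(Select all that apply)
D

power has SI base units: kg * m^2 / s^3

Checking each option against kg * m^2 / s^3:
  A. W·s: ✗ does not match
  B. kg·m²/s²: ✗ does not match
  C. N: ✗ does not match
  D. kg·m²/s³: ✓ matches
  E. J: ✗ does not match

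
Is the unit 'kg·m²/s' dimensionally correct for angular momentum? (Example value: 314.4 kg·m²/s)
Yes

angular momentum has SI base units: kg * m^2 / s
kg·m²/s reduces to the same SI base units, so it is a valid unit for angular momentum.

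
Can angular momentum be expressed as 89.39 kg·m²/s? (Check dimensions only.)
Yes

angular momentum has SI base units: kg * m^2 / s
kg·m²/s reduces to the same SI base units, so it is a valid unit for angular momentum.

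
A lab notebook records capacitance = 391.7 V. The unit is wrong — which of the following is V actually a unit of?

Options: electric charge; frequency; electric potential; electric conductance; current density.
electric potential

capacitance should have units dimensionally equivalent to A^2 * s^4 / (kg * m^2) (e.g. F).
The given unit 'V' reduces to kg * m^2 / (A * s^3). Of the listed options, that is the dimensionality of electric potential.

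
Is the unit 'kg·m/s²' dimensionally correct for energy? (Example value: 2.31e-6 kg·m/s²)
No

energy has SI base units: kg * m^2 / s^2
kg·m/s² does NOT reduce to kg * m^2 / s^2; a valid unit for energy would be e.g. J.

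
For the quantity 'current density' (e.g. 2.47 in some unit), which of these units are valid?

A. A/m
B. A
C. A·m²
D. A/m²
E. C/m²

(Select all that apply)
D

current density has SI base units: A / m^2

Checking each option against A / m^2:
  A. A/m: ✗ does not match
  B. A: ✗ does not match
  C. A·m²: ✗ does not match
  D. A/m²: ✓ matches
  E. C/m²: ✗ does not match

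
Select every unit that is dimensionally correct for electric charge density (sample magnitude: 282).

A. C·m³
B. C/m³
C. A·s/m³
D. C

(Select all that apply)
B, C

electric charge density has SI base units: A * s / m^3

Checking each option against A * s / m^3:
  A. C·m³: ✗ does not match
  B. C/m³: ✓ matches
  C. A·s/m³: ✓ matches
  D. C: ✗ does not match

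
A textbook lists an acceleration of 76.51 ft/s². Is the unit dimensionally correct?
Yes

acceleration has SI base units: m / s^2
ft/s² reduces to the same SI base units, so it is a valid unit for acceleration.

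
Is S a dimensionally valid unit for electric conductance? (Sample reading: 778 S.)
Yes

electric conductance has SI base units: A^2 * s^3 / (kg * m^2)
S reduces to the same SI base units, so it is a valid unit for electric conductance.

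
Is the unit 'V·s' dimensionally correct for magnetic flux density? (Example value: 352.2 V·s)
No

magnetic flux density has SI base units: kg / (A * s^2)
V·s does NOT reduce to kg / (A * s^2); a valid unit for magnetic flux density would be e.g. T.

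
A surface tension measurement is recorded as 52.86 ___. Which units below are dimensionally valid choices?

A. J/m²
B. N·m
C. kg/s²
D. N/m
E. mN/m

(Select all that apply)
A, C, D, E

surface tension has SI base units: kg / s^2

Checking each option against kg / s^2:
  A. J/m²: ✓ matches
  B. N·m: ✗ does not match
  C. kg/s²: ✓ matches
  D. N/m: ✓ matches
  E. mN/m: ✓ matches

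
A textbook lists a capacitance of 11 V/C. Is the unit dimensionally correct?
No

capacitance has SI base units: A^2 * s^4 / (kg * m^2)
V/C does NOT reduce to A^2 * s^4 / (kg * m^2); a valid unit for capacitance would be e.g. F.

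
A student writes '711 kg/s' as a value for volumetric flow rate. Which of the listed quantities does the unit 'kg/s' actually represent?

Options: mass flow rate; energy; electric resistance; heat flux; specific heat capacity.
mass flow rate

volumetric flow rate should have units dimensionally equivalent to m^3 / s (e.g. m³/s).
The given unit 'kg/s' reduces to kg / s. Of the listed options, that is the dimensionality of mass flow rate.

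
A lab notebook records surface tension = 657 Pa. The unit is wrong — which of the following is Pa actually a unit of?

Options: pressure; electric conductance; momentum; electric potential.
pressure

surface tension should have units dimensionally equivalent to kg / s^2 (e.g. N/m).
The given unit 'Pa' reduces to kg / (m * s^2). Of the listed options, that is the dimensionality of pressure.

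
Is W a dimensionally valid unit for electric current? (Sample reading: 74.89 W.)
No

electric current has SI base units: A
W does NOT reduce to A; a valid unit for electric current would be e.g. A.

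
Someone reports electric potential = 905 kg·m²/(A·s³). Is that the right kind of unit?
Yes

electric potential has SI base units: kg * m^2 / (A * s^3)
kg·m²/(A·s³) reduces to the same SI base units, so it is a valid unit for electric potential.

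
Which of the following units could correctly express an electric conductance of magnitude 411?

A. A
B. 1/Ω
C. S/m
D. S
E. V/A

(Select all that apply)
B, D

electric conductance has SI base units: A^2 * s^3 / (kg * m^2)

Checking each option against A^2 * s^3 / (kg * m^2):
  A. A: ✗ does not match
  B. 1/Ω: ✓ matches
  C. S/m: ✗ does not match
  D. S: ✓ matches
  E. V/A: ✗ does not match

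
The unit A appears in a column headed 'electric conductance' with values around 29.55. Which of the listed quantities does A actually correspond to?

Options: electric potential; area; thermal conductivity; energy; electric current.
electric current

electric conductance should have units dimensionally equivalent to A^2 * s^3 / (kg * m^2) (e.g. S).
The given unit 'A' reduces to A. Of the listed options, that is the dimensionality of electric current.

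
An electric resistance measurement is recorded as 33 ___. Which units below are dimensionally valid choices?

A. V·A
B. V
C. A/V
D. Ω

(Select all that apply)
D

electric resistance has SI base units: kg * m^2 / (A^2 * s^3)

Checking each option against kg * m^2 / (A^2 * s^3):
  A. V·A: ✗ does not match
  B. V: ✗ does not match
  C. A/V: ✗ does not match
  D. Ω: ✓ matches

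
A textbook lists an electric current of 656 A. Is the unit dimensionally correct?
Yes

electric current has SI base units: A
A reduces to the same SI base units, so it is a valid unit for electric current.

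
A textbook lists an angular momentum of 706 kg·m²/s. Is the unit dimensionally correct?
Yes

angular momentum has SI base units: kg * m^2 / s
kg·m²/s reduces to the same SI base units, so it is a valid unit for angular momentum.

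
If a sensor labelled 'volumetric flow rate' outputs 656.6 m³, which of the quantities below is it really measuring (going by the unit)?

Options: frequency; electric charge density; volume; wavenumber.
volume

volumetric flow rate should have units dimensionally equivalent to m^3 / s (e.g. m³/s).
The given unit 'm³' reduces to m^3. Of the listed options, that is the dimensionality of volume.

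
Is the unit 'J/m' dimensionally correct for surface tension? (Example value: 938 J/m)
No

surface tension has SI base units: kg / s^2
J/m does NOT reduce to kg / s^2; a valid unit for surface tension would be e.g. N/m.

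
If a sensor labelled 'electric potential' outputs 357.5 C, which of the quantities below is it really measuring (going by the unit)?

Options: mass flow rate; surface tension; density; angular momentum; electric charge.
electric charge

electric potential should have units dimensionally equivalent to kg * m^2 / (A * s^3) (e.g. V).
The given unit 'C' reduces to A * s. Of the listed options, that is the dimensionality of electric charge.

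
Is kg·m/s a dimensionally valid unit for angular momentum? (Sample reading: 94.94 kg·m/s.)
No

angular momentum has SI base units: kg * m^2 / s
kg·m/s does NOT reduce to kg * m^2 / s; a valid unit for angular momentum would be e.g. kg·m²/s.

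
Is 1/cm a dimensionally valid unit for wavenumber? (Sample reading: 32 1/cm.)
Yes

wavenumber has SI base units: 1 / m
1/cm reduces to the same SI base units, so it is a valid unit for wavenumber.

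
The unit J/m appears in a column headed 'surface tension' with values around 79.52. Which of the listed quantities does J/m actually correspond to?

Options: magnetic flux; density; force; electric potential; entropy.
force

surface tension should have units dimensionally equivalent to kg / s^2 (e.g. N/m).
The given unit 'J/m' reduces to kg * m / s^2. Of the listed options, that is the dimensionality of force.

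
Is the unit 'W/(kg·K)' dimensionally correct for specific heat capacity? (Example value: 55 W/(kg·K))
No

specific heat capacity has SI base units: m^2 / (s^2 * K)
W/(kg·K) does NOT reduce to m^2 / (s^2 * K); a valid unit for specific heat capacity would be e.g. J/(kg·K).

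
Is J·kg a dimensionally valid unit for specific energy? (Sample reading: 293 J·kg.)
No

specific energy has SI base units: m^2 / s^2
J·kg does NOT reduce to m^2 / s^2; a valid unit for specific energy would be e.g. J/kg.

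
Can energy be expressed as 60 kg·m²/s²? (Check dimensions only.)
Yes

energy has SI base units: kg * m^2 / s^2
kg·m²/s² reduces to the same SI base units, so it is a valid unit for energy.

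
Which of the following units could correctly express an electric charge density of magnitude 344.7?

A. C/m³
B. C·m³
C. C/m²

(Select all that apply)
A

electric charge density has SI base units: A * s / m^3

Checking each option against A * s / m^3:
  A. C/m³: ✓ matches
  B. C·m³: ✗ does not match
  C. C/m²: ✗ does not match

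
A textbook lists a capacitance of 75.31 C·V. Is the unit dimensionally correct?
No

capacitance has SI base units: A^2 * s^4 / (kg * m^2)
C·V does NOT reduce to A^2 * s^4 / (kg * m^2); a valid unit for capacitance would be e.g. F.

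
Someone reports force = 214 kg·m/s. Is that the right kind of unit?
No

force has SI base units: kg * m / s^2
kg·m/s does NOT reduce to kg * m / s^2; a valid unit for force would be e.g. N.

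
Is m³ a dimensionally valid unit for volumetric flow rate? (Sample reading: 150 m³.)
No

volumetric flow rate has SI base units: m^3 / s
m³ does NOT reduce to m^3 / s; a valid unit for volumetric flow rate would be e.g. m³/s.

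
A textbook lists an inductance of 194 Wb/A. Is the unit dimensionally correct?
Yes

inductance has SI base units: kg * m^2 / (A^2 * s^2)
Wb/A reduces to the same SI base units, so it is a valid unit for inductance.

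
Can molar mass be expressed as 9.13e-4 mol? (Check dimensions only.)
No

molar mass has SI base units: kg / mol
mol does NOT reduce to kg / mol; a valid unit for molar mass would be e.g. kg/mol.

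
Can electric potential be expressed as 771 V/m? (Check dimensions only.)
No

electric potential has SI base units: kg * m^2 / (A * s^3)
V/m does NOT reduce to kg * m^2 / (A * s^3); a valid unit for electric potential would be e.g. V.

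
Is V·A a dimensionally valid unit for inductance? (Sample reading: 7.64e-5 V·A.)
No

inductance has SI base units: kg * m^2 / (A^2 * s^2)
V·A does NOT reduce to kg * m^2 / (A^2 * s^2); a valid unit for inductance would be e.g. H.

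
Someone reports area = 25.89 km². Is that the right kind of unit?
Yes

area has SI base units: m^2
km² reduces to the same SI base units, so it is a valid unit for area.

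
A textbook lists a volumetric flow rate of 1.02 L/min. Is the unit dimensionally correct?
Yes

volumetric flow rate has SI base units: m^3 / s
L/min reduces to the same SI base units, so it is a valid unit for volumetric flow rate.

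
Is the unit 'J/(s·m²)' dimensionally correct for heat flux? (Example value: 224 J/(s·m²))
Yes

heat flux has SI base units: kg / s^3
J/(s·m²) reduces to the same SI base units, so it is a valid unit for heat flux.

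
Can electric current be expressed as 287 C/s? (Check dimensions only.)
Yes

electric current has SI base units: A
C/s reduces to the same SI base units, so it is a valid unit for electric current.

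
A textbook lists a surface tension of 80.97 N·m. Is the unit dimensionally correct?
No

surface tension has SI base units: kg / s^2
N·m does NOT reduce to kg / s^2; a valid unit for surface tension would be e.g. N/m.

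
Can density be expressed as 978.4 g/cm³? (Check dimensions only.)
Yes

density has SI base units: kg / m^3
g/cm³ reduces to the same SI base units, so it is a valid unit for density.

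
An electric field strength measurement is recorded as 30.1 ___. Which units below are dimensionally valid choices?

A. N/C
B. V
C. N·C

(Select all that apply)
A

electric field strength has SI base units: kg * m / (A * s^3)

Checking each option against kg * m / (A * s^3):
  A. N/C: ✓ matches
  B. V: ✗ does not match
  C. N·C: ✗ does not match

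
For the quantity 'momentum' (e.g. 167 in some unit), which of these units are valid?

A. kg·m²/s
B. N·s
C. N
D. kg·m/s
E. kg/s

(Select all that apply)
B, D

momentum has SI base units: kg * m / s

Checking each option against kg * m / s:
  A. kg·m²/s: ✗ does not match
  B. N·s: ✓ matches
  C. N: ✗ does not match
  D. kg·m/s: ✓ matches
  E. kg/s: ✗ does not match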